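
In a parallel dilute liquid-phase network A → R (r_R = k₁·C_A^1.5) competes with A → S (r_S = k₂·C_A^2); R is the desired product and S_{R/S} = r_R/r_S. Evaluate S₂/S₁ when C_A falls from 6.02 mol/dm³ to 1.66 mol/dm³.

1.90

S_{R/S} = (k₁/k₂)·C_A^-0.5, so S₂/S₁ = (C_{A,2}/C_{A,1})^-0.5.
= (1.66/6.02)^(-0.5) = (0.2757)^(-0.5) = 1.90.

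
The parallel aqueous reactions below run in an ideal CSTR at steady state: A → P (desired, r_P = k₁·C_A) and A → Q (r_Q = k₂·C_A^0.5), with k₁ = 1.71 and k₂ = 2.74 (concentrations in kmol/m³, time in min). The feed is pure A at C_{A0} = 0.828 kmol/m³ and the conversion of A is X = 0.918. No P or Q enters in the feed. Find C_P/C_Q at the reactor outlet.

0.163

Exit C_A = C_{A0}(1−X) = 0.828×0.0820 = 0.06790 kmol/m³.
In a CSTR the entire volume is at exit conditions, so r_P = 1.71×0.06790 = 0.1161 and r_Q = 2.74×0.06790^0.5 = 0.7140.
Overall selectivity = C_P/C_Q = r_Pτ/(r_Qτ) = r_P/r_Q = 0.163.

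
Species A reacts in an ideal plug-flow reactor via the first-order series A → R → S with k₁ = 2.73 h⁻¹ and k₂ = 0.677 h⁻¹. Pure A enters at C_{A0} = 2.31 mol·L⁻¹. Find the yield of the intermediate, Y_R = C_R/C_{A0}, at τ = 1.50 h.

0.460

Solving the coupled first-order balances gives C_R(τ) = [k₁/(k₂−k₁)]·C_{A0}·(e^(−k₁τ) − e^(−k₂τ)).
e^(−k₁τ) = e^(−2.73×1.50) = e^(−4.095) = 0.01666; e^(−k₂τ) = e^(−1.016) = 0.3622.
C_R = 2.73×2.31/(0.677−2.73) × (0.01666−0.3622) = (-3.072)×(-0.3456) = 1.061 mol·L⁻¹.
Y_R = C_R/C_{A0} = 1.061/2.31 = 0.460.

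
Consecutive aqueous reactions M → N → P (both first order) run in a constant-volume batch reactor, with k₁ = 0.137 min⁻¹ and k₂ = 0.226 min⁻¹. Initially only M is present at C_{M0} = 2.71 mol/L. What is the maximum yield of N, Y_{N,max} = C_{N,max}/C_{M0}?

0.281

For a first-order series the maximum intermediate yield is C_{N,max}/C_{M0} = (k₁/k₂)^[k₂/(k₂−k₁)].
= (0.137/0.226)^(0.226/(0.226−0.137)) = (0.6062)^(2.539) = 0.2805.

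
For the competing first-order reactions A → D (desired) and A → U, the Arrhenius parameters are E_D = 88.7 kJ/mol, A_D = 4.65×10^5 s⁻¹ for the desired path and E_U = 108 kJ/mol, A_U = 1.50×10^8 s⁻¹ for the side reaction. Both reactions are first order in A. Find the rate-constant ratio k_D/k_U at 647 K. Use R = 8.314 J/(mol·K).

0.112

k_D/k_U = (A_D/A_U)·exp[−(E_D−E_U)/(RT)] = (A_D/A_U)·exp[(E_U−E_D)/(RT)].
(E_U−E_D)/(RT) = (108−88.7)×10³/(8.314×647) = 19300/5379 = 3.588.
k_D/k_U = (4.65×10^5/1.50×10^8)·exp(3.588) = 0.003100 × 36.16 = 0.112.
Since E_D < E_U, lowering the temperature improves selectivity toward D.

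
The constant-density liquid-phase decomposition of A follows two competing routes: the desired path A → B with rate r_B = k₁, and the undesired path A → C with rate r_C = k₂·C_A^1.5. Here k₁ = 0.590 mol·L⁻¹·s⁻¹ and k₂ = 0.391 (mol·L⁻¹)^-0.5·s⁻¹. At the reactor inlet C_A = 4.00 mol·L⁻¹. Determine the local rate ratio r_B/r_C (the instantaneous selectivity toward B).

S_{B/C} = r_B/r_C = (k₁)/(k₂·C_A^1.5) = (k₁/k₂)·C_A^-1.5.
= (0.590) / (0.391×4.000^1.5) = 0.5900/3.128 = 0.189.
The undesired path is higher order in A, so low C_A (CSTR or dilute feed) favours B.

0.189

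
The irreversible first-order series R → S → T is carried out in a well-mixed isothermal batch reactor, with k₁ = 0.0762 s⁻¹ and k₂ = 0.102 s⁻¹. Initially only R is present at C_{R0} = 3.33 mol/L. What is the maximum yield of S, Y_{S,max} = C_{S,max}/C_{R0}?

For a first-order series the maximum intermediate yield is C_{S,max}/C_{R0} = (k₁/k₂)^[k₂/(k₂−k₁)].
= (0.0762/0.102)^(0.102/(0.102−0.0762)) = (0.7471)^(3.953) = 0.3157.

0.316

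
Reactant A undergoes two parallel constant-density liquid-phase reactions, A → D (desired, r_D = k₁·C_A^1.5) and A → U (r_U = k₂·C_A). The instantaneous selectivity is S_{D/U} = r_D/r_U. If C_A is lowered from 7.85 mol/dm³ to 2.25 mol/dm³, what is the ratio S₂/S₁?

S_{D/U} = (k₁/k₂)·C_A^0.5, so S₂/S₁ = (C_{A,2}/C_{A,1})^0.5.
= (2.25/7.85)^0.5 = (0.2866)^0.5 = 0.535.
Selectivity toward D falls as C_A falls — high-concentration operation is favoured.

0.535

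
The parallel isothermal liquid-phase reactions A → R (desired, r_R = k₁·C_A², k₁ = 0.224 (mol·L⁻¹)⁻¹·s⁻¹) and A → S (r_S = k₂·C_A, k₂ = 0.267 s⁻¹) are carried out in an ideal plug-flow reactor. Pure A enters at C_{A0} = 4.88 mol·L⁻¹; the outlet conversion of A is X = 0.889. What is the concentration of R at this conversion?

C_A = C_{A0}(1−X) = 0.5417 mol·L⁻¹.
Along a PFR/batch, dC_S/dC_A = −r_S/(r_R+r_S) = −k₂/(k₂+k₁·C_A).
Integrating from C_{A0} to C_A: C_S = (0.267/0.224)·ln[(0.267+0.224·4.88)/(0.267+0.224·0.542)] = 1.192·ln(1.360/0.3883) = 1.494 mol·L⁻¹.
Then C_R = (C_{A0}−C_A) − C_S = 4.338 − 1.494 = 2.844 mol·L⁻¹.

2.84 mol·L⁻¹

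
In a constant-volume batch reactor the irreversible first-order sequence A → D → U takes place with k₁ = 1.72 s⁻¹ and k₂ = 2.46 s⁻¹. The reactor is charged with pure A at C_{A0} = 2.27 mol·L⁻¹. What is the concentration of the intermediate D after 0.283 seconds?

0.613 mol·L⁻¹

For first-order series with pure A initially, C_D(t) = k₁C_{A0}/(k₂−k₁)·(e^(−k₁t) − e^(−k₂t)).
e^(−k₁t) = e^(−1.72×0.283) = e^(−0.4868) = 0.6146; e^(−k₂t) = e^(−0.6962) = 0.4985.
C_D = 1.72×2.27/(2.46−1.72) × (0.6146−0.4985) = 5.276×0.1161 = 0.6127 mol·L⁻¹.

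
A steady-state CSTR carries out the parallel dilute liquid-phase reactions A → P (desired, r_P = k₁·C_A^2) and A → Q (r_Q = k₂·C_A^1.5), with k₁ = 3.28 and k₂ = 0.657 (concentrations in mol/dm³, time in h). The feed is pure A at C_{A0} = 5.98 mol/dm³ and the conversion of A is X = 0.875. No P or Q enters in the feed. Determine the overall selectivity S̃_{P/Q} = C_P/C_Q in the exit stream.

Exit C_A = C_{A0}(1−X) = 5.98×0.125 = 0.7475 mol/dm³.
In a CSTR the entire volume is at exit conditions, so r_P = 3.28×0.7475^2 = 1.833 and r_Q = 0.657×0.7475^1.5 = 0.4246.
Overall selectivity = C_P/C_Q = r_Pτ/(r_Qτ) = r_P/r_Q = 4.32.

4.32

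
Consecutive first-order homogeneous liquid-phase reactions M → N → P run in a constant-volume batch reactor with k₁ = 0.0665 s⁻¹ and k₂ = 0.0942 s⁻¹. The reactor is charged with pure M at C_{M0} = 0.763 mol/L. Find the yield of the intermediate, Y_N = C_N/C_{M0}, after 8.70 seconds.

For first-order series with pure M initially, C_N(t) = k₁C_{M0}/(k₂−k₁)·(e^(−k₁t) − e^(−k₂t)).
e^(−k₁t) = e^(−0.0665×8.70) = e^(−0.5786) = 0.5607; e^(−k₂t) = e^(−0.8195) = 0.4406.
C_N = 0.0665×0.763/(0.0942−0.0665) × (0.5607−0.4406) = 1.832×0.1201 = 0.2200 mol/L.
Y_N = C_N/C_{M0} = 0.2200/0.763 = 0.288.

0.288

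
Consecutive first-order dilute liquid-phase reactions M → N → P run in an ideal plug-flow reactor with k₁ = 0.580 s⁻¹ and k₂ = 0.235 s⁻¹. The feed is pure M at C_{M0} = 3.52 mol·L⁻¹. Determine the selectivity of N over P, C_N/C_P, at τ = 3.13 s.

Solving the coupled first-order balances gives C_N(τ) = [k₁/(k₂−k₁)]·C_{M0}·(e^(−k₁τ) − e^(−k₂τ)).
e^(−k₁τ) = e^(−0.580×3.13) = e^(−1.815) = 0.1628; e^(−k₂τ) = e^(−0.7355) = 0.4792.
C_N = 0.580×3.52/(0.235−0.580) × (0.1628−0.4792) = (-5.918)×(-0.3165) = 1.873 mol·L⁻¹.
C_M = C_{M0}e^(−k₁τ) = 0.5730 mol·L⁻¹, so C_P = C_{M0}−C_M−C_N = 1.074 mol·L⁻¹; C_N/C_P = 1.74.

1.74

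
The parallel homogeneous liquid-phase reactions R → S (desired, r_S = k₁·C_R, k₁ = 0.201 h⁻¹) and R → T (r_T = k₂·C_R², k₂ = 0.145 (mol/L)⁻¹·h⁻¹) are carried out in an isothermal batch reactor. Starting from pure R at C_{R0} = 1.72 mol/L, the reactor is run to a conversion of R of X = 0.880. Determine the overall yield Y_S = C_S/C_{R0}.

0.538

C_R = C_{R0}(1−X) = 0.2064 mol/L.
Along a PFR/batch, dC_S/dC_R = −r_S/(r_S+r_T) = −k₁/(k₁+k₂·C_R).
Integrating from C_{R0} to C_R: C_S = (0.201/0.145)·ln[(0.201+0.145·1.72)/(0.201+0.145·0.206)] = 1.386·ln(0.4504/0.2309) = 0.9260 mol/L.
Y_S = C_S/C_{R0} = 0.9260/1.72 = 0.538.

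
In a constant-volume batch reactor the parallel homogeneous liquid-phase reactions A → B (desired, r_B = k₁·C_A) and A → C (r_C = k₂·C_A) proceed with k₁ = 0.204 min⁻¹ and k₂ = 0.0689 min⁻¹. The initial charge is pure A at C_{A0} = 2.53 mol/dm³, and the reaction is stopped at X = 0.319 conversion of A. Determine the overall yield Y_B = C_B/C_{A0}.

0.238

C_A = C_{A0}(1−X) = 1.723 mol/dm³.
Both paths are first order in A, so the instantaneous fraction to B is constant: dC_B/d(−C_A) = k₁/(k₁+k₂) = 0.7475.
C_B = 0.7475·(C_{A0}−C_A) = 0.7475×0.8071 = 0.603 mol/dm³.
Y_B = C_B/C_{A0} = 0.6033/2.53 = 0.238.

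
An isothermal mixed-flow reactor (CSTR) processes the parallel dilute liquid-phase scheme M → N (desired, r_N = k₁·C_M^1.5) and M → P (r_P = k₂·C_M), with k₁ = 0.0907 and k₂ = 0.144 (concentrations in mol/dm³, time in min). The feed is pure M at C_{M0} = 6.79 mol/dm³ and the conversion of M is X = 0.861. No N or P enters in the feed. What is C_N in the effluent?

Exit C_M = C_{M0}(1−X) = 6.79×0.139 = 0.9438 mol/dm³.
In a CSTR the entire volume is at exit conditions, so r_N = 0.0907×0.9438^1.5 = 0.08316 and r_P = 0.144×0.9438 = 0.1359.
Fraction of consumed M going to N: r_N/(r_N+r_P) = 0.3796.
C_N = 0.3796·C_{M0}·X = 0.3796×6.79×0.861 = 2.22 mol/dm³.

2.22 mol/dm³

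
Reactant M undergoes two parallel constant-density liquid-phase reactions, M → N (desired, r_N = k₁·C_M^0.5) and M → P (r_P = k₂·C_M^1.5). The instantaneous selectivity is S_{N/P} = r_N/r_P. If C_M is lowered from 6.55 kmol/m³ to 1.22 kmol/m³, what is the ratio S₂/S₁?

5.37

S_{N/P} = (k₁/k₂)·C_M⁻¹, so S₂/S₁ = (C_{M,2}/C_{M,1})⁻¹.
= 6.55/1.22 = 5.37.
Selectivity toward N rises as C_M falls — low-concentration operation is favoured.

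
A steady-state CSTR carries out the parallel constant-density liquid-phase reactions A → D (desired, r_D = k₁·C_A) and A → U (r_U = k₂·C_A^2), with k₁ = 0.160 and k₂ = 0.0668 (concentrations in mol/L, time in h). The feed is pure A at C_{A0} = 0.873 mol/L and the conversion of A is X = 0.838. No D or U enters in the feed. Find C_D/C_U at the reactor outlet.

Exit C_A = C_{A0}(1−X) = 0.873×0.162 = 0.1414 mol/L.
A CSTR operates uniformly at the exit composition, giving r_D = 0.02263 and r_U = 0.001336 (each k·C_A^n at C_A = 0.1414).
Overall selectivity = C_D/C_U = r_Dτ/(r_Uτ) = r_D/r_U = 16.9.

16.9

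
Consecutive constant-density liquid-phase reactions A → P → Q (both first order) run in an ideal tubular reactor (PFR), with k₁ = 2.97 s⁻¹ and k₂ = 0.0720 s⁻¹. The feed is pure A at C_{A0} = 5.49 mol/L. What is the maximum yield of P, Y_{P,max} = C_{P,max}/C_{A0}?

At the optimum, C_{P,max}/C_{A0} = (k₁/k₂)^[k₂/(k₂−k₁)].
= (2.97/0.0720)^(0.0720/(0.0720−2.97)) = (41.25)^(-0.02484) = 0.9117.

0.912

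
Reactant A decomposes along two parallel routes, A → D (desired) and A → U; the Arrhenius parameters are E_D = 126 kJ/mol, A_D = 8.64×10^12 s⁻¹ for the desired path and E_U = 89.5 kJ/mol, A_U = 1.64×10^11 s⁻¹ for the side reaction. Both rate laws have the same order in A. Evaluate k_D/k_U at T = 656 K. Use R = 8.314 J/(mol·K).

Since both paths have the same order in A, the concentration cancels and S_{D/U} = k_D/k_U = (A_D/A_U)·exp[(E_U−E_D)/(RT)].
(E_U−E_D)/(RT) = (89.5−126)×10³/(8.314×656) = -36500/5454 = -6.692.
k_D/k_U = (8.64×10^12/1.64×10^11)·exp(-6.692) = 52.68 × 0.001240 = 0.0653.

0.0653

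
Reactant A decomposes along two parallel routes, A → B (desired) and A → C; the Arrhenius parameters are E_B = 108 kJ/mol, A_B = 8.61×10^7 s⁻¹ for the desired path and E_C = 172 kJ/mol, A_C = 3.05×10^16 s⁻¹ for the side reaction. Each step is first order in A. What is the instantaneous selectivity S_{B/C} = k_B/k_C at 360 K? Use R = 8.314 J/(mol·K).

5.46

k_B/k_C = (A_B/A_C)·exp[−(E_B−E_C)/(RT)] = (A_B/A_C)·exp[(E_C−E_B)/(RT)].
(E_C−E_B)/(RT) = (172−108)×10³/(8.314×360) = 64000/2993 = 21.38.
k_B/k_C = (8.61×10^7/3.05×10^16)·exp(21.38) = 2.823×10^-9 × 1.934×10^9 = 5.46.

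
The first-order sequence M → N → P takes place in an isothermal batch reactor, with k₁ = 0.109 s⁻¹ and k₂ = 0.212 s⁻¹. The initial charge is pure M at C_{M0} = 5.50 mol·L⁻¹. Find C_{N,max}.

1.40 mol·L⁻¹

At the optimum, C_{N,max}/C_{M0} = (k₁/k₂)^[k₂/(k₂−k₁)].
= (0.109/0.212)^(0.212/(0.212−0.109)) = (0.5142)^(2.058) = 0.2543.
C_{N,max} = 0.2543×5.50 = 1.40 mol·L⁻¹.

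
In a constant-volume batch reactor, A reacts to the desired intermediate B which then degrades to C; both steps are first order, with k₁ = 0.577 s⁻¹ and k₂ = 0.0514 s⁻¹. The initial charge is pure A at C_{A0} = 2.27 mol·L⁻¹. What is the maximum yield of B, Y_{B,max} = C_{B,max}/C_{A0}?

0.789

At the optimum, C_{B,max}/C_{A0} = (k₁/k₂)^[k₂/(k₂−k₁)].
= (0.577/0.0514)^(0.0514/(0.0514−0.577)) = (11.23)^(-0.09779) = 0.7894.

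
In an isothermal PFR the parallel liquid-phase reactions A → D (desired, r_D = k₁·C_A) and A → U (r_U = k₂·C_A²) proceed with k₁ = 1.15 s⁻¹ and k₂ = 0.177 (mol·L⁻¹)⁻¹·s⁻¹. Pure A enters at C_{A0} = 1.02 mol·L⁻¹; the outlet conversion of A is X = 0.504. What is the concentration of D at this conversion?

C_A = C_{A0}(1−X) = 0.5059 mol·L⁻¹.
Along a PFR/batch, dC_D/dC_A = −r_D/(r_D+r_U) = −k₁/(k₁+k₂·C_A).
Integrating from C_{A0} to C_A: C_D = (1.15/0.177)·ln[(1.15+0.177·1.02)/(1.15+0.177·0.506)] = 6.497·ln(1.331/1.240) = 0.4602 mol·L⁻¹.

0.460 mol·L⁻¹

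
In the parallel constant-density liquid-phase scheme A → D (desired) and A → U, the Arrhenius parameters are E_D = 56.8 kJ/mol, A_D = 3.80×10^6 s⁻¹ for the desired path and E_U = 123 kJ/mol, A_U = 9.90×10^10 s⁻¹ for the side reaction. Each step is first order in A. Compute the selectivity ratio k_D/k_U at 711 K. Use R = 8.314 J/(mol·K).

2.80

With equal orders, S_{D/U} = k_D/k_U = (A_D/A_U)·exp[(E_U−E_D)/(RT)].
(E_U−E_D)/(RT) = (123−56.8)×10³/(8.314×711) = 66200/5911 = 11.20.
k_D/k_U = (3.80×10^6/9.90×10^10)·exp(11.20) = 3.838×10^-5 × 73056 = 2.80.
Since E_D < E_U, lowering the temperature improves selectivity toward D.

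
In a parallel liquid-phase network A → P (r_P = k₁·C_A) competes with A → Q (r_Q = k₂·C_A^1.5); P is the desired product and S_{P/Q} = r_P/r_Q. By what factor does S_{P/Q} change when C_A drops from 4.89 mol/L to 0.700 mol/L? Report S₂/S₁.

2.64

S_{P/Q} = (k₁/k₂)·C_A^-0.5, so S₂/S₁ = (C_{A,2}/C_{A,1})^-0.5.
= (0.700/4.89)^(-0.5) = (0.1431)^(-0.5) = 2.64.
Selectivity toward P rises as C_A falls — low-concentration operation is favoured.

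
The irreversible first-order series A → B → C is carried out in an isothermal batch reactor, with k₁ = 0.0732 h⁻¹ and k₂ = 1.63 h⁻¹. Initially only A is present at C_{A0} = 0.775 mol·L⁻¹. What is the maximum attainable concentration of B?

Evaluating C_B at t_opt = ln(k₂/k₁)/(k₂−k₁) gives C_{B,max}/C_{A0} = (k₁/k₂)^[k₂/(k₂−k₁)].
= (0.0732/1.63)^(1.63/(1.63−0.0732)) = (0.04491)^(1.047) = 0.03881.
C_{B,max} = 0.03881×0.775 = 0.0301 mol·L⁻¹.

0.0301 mol·L⁻¹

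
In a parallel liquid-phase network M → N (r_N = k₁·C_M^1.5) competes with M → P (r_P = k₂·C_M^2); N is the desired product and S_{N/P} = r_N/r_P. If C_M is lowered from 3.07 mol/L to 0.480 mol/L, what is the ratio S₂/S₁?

2.53

S_{N/P} = (k₁/k₂)·C_M^-0.5, so S₂/S₁ = (C_{M,2}/C_{M,1})^-0.5.
= (0.480/3.07)^(-0.5) = (0.1564)^(-0.5) = 2.53.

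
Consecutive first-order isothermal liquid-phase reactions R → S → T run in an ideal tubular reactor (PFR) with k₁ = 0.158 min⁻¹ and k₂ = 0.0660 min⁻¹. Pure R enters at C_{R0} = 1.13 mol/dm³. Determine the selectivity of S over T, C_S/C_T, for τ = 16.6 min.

For first-order series with pure R initially, C_S(τ) = k₁C_{R0}/(k₂−k₁)·(e^(−k₁τ) − e^(−k₂τ)).
e^(−k₁τ) = e^(−0.158×16.6) = e^(−2.623) = 0.07260; e^(−k₂τ) = e^(−1.096) = 0.3343.
C_S = 0.158×1.13/(0.0660−0.158) × (0.07260−0.3343) = (-1.941)×(-0.2617) = 0.5079 mol/dm³.
C_R = C_{R0}e^(−k₁τ) = 0.08204 mol/dm³, so C_T = C_{R0}−C_R−C_S = 0.5400 mol/dm³; C_S/C_T = 0.941.

0.941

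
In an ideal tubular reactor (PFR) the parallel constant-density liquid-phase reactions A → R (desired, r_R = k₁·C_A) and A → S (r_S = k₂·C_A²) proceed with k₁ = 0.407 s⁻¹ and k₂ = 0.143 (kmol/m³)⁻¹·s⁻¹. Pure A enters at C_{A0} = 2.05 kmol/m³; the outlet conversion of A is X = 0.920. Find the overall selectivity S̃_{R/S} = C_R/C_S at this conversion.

C_A = C_{A0}(1−X) = 0.1640 kmol/m³.
Along a PFR/batch, dC_R/dC_A = −r_R/(r_R+r_S) = −k₁/(k₁+k₂·C_A).
Integrating from C_{A0} to C_A: C_R = (0.407/0.143)·ln[(0.407+0.143·2.05)/(0.407+0.143·0.164)] = 2.846·ln(0.7001/0.4305) = 1.385 kmol/m³.
C_S = (C_{A0}−C_A)−C_R = 0.5015 kmol/m³; S̃_{R/S} = 1.385/0.5015 = 2.76.

2.76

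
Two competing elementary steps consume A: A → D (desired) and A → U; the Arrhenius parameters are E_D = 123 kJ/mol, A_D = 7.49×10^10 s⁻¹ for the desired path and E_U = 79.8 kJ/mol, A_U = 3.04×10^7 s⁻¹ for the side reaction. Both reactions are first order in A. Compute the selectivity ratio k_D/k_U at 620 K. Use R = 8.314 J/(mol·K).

0.565

Since both paths have the same order in A, the concentration cancels and S_{D/U} = k_D/k_U = (A_D/A_U)·exp[(E_U−E_D)/(RT)].
(E_U−E_D)/(RT) = (79.8−123)×10³/(8.314×620) = -43200/5155 = -8.381.
k_D/k_U = (7.49×10^10/3.04×10^7)·exp(-8.381) = 2464 × 2.292×10^-4 = 0.565.
Since E_D > E_U, raising the temperature improves selectivity toward D.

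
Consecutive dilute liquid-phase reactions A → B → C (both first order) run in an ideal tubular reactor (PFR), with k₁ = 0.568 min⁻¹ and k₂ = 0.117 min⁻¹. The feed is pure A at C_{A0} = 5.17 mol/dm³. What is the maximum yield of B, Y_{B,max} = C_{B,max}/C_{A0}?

0.664

Evaluating C_B at τ_opt = ln(k₂/k₁)/(k₂−k₁) gives C_{B,max}/C_{A0} = (k₁/k₂)^[k₂/(k₂−k₁)].
= (0.568/0.117)^(0.117/(0.117−0.568)) = (4.855)^(-0.2594) = 0.6637.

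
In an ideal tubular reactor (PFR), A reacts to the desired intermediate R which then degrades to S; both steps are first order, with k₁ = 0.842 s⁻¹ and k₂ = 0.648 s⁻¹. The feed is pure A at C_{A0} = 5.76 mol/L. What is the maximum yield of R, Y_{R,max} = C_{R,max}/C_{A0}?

0.417

For a first-order series the maximum intermediate yield is C_{R,max}/C_{A0} = (k₁/k₂)^[k₂/(k₂−k₁)].
= (0.842/0.648)^(0.648/(0.648−0.842)) = (1.299)^(-3.340) = 0.4170.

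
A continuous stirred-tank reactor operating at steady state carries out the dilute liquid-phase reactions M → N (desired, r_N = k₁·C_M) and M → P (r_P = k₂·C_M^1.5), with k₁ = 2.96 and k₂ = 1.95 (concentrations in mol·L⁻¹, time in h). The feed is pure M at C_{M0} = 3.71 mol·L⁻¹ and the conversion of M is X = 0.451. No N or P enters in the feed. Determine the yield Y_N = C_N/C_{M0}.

0.232

Exit C_M = C_{M0}(1−X) = 3.71×0.549 = 2.037 mol·L⁻¹.
In a CSTR the entire volume is at exit conditions, so r_N = 2.96×2.037 = 6.029 and r_P = 1.95×2.037^1.5 = 5.668.
Fraction of consumed M going to N: r_N/(r_N+r_P) = 0.5154.
C_N = 0.5154·C_{M0}·X = 0.5154×3.71×0.451 = 0.862 mol·L⁻¹; Y_N = C_N/C_{M0} = 0.232.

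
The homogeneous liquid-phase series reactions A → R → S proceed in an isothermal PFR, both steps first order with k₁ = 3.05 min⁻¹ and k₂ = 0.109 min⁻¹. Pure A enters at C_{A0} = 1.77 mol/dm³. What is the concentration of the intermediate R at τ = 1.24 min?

The intermediate concentration in a first-order A→B→C sequence is C_R = k₁C_{A0}(e^(−k₁τ) − e^(−k₂τ))/(k₂−k₁).
e^(−k₁τ) = e^(−3.05×1.24) = e^(−3.782) = 0.02278; e^(−k₂τ) = e^(−0.1352) = 0.8736.
C_R = 3.05×1.77/(0.109−3.05) × (0.02278−0.8736) = (-1.836)×(-0.8508) = 1.562 mol/dm³.

1.56 mol/dm³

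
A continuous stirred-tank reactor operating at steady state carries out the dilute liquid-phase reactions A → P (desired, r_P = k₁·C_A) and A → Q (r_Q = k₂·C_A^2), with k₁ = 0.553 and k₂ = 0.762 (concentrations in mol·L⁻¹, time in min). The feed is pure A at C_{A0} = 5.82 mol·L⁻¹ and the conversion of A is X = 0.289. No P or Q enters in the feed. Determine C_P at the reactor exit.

0.251 mol·L⁻¹

Exit C_A = C_{A0}(1−X) = 5.82×0.711 = 4.138 mol·L⁻¹.
In a CSTR the entire volume is at exit conditions, so r_P = 0.553×4.138 = 2.288 and r_Q = 0.762×4.138^2 = 13.05.
Fraction of consumed A going to P: r_P/(r_P+r_Q) = 0.1492.
C_P = 0.1492·C_{A0}·X = 0.1492×5.82×0.289 = 0.251 mol·L⁻¹.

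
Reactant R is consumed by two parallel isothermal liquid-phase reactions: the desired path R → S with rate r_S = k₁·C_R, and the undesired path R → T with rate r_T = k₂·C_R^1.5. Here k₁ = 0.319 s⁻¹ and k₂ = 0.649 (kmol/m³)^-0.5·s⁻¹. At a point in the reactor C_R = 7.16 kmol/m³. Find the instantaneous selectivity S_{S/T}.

0.184

S_{S/T} = r_S/r_T = (k₁·C_R)/(k₂·C_R^1.5) = (k₁/k₂)·C_R^-0.5.
= (0.319×7.160) / (0.649×7.160^1.5) = 2.284/12.43 = 0.184.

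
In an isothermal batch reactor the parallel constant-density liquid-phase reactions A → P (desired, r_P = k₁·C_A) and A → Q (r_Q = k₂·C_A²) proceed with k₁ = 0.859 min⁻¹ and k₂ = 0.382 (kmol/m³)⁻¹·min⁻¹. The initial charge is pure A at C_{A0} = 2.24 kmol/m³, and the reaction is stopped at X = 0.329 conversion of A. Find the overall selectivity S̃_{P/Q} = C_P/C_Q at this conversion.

C_A = C_{A0}(1−X) = 1.503 kmol/m³.
Along a PFR/batch, dC_P/dC_A = −r_P/(r_P+r_Q) = −k₁/(k₁+k₂·C_A).
Integrating from C_{A0} to C_A: C_P = (0.859/0.382)·ln[(0.859+0.382·2.24)/(0.859+0.382·1.50)] = 2.249·ln(1.715/1.433) = 0.4033 kmol/m³.
C_Q = (C_{A0}−C_A)−C_P = 0.3337 kmol/m³; S̃_{P/Q} = 0.4033/0.3337 = 1.21.

1.21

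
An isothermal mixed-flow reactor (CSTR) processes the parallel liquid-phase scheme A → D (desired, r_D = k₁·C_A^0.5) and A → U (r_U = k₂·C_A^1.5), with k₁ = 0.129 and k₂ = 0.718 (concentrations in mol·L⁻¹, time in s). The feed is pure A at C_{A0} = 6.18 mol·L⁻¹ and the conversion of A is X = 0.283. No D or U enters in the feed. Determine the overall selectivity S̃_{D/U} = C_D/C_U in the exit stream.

Exit C_A = C_{A0}(1−X) = 6.18×0.717 = 4.431 mol·L⁻¹.
A CSTR operates uniformly at the exit composition, giving r_D = 0.2715 and r_U = 6.697 (each k·C_A^n at C_A = 4.431).
Overall selectivity = C_D/C_U = r_Dτ/(r_Uτ) = r_D/r_U = 0.0405.

0.0405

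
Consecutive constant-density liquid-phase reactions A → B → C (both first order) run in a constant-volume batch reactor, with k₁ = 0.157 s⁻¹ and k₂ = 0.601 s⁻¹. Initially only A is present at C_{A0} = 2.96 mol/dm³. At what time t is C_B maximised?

3.02 s

The intermediate peaks when r₁ = r₂, i.e. k₁e^(−k₁t) = k₂e^(−k₂t), giving t_opt = ln(k₂/k₁)/(k₂−k₁).
= ln(0.601/0.157)/(0.601−0.157) = ln(3.828)/0.4440 = 1.342/0.4440 = 3.02 s.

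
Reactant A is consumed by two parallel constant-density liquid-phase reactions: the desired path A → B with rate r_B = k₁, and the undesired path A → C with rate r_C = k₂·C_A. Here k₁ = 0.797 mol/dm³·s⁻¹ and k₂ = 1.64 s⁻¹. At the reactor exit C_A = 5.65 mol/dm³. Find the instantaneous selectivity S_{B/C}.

S_{B/C} = r_B/r_C = (k₁)/(k₂·C_A) = (k₁/k₂)·C_A⁻¹.
= (0.797) / (1.64×5.650) = 0.7970/9.266 = 0.0860.
The undesired path is higher order in A, so low C_A (CSTR or dilute feed) favours B.

0.0860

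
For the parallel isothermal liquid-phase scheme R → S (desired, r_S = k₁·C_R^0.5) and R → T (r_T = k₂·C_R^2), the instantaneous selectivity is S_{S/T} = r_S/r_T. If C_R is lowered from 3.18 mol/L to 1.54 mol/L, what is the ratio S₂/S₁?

S_{S/T} = (k₁/k₂)·C_R^-1.5, so S₂/S₁ = (C_{R,2}/C_{R,1})^-1.5.
= (1.54/3.18)^(-1.5) = (0.4843)^(-1.5) = 2.97.

2.97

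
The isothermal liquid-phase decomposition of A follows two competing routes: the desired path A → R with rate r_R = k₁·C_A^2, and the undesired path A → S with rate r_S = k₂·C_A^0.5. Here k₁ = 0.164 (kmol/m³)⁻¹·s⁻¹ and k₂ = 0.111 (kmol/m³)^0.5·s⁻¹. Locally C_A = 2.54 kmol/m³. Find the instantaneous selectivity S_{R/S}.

S_{R/S} = r_R/r_S = (k₁·C_A^2)/(k₂·C_A^0.5) = (k₁/k₂)·C_A^1.5.
= (0.164×2.540^2) / (0.111×2.540^0.5) = 1.058/0.1769 = 5.98.

5.98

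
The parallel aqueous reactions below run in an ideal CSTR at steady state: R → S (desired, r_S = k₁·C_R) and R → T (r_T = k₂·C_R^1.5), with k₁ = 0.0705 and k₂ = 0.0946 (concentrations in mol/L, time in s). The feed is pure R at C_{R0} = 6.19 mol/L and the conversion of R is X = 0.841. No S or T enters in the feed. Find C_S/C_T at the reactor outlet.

Exit C_R = C_{R0}(1−X) = 6.19×0.159 = 0.9842 mol/L.
A CSTR operates uniformly at the exit composition, giving r_S = 0.06939 and r_T = 0.09237 (each k·C_R^n at C_R = 0.9842).
Overall selectivity = C_S/C_T = r_Sτ/(r_Tτ) = r_S/r_T = 0.751.

0.751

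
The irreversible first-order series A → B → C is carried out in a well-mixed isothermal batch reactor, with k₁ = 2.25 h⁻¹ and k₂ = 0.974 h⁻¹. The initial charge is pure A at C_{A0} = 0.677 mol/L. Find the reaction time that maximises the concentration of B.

0.656 h

The intermediate peaks when r₁ = r₂, i.e. k₁e^(−k₁t) = k₂e^(−k₂t), giving t_opt = ln(k₂/k₁)/(k₂−k₁).
= ln(0.974/2.25)/(0.974−2.25) = ln(0.4329)/-1.276 = -0.8373/-1.276 = 0.656 h.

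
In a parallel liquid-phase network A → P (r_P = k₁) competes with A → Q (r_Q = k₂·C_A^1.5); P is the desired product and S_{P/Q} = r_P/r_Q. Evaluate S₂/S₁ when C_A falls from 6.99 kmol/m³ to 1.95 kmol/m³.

6.79

S_{P/Q} = (k₁/k₂)·C_A^-1.5, so S₂/S₁ = (C_{A,2}/C_{A,1})^-1.5.
= (1.95/6.99)^(-1.5) = (0.2790)^(-1.5) = 6.79.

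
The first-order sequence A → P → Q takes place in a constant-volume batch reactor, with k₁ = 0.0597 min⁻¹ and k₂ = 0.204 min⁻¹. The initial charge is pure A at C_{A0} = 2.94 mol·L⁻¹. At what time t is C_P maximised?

8.52 min

The intermediate peaks when r₁ = r₂, i.e. k₁e^(−k₁t) = k₂e^(−k₂t), giving t_opt = ln(k₂/k₁)/(k₂−k₁).
= ln(0.204/0.0597)/(0.204−0.0597) = ln(3.417)/0.1443 = 1.229/0.1443 = 8.52 min.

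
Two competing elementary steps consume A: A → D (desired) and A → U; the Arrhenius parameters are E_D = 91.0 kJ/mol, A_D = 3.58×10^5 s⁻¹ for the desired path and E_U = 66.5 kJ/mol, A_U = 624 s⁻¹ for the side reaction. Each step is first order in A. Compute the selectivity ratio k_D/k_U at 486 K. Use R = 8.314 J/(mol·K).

1.33

With equal orders, S_{D/U} = k_D/k_U = (A_D/A_U)·exp[(E_U−E_D)/(RT)].
(E_U−E_D)/(RT) = (66.5−91.0)×10³/(8.314×486) = -24500/4041 = -6.063.
k_D/k_U = (3.58×10^5/624)·exp(-6.063) = 573.7 × 0.002326 = 1.33.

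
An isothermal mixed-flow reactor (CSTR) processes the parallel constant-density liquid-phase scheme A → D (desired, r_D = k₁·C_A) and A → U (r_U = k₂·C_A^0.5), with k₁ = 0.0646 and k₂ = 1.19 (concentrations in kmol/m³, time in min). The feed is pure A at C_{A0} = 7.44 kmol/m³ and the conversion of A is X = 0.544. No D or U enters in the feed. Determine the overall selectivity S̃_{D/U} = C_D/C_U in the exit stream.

Exit C_A = C_{A0}(1−X) = 7.44×0.456 = 3.393 kmol/m³.
In a CSTR the entire volume is at exit conditions, so r_D = 0.0646×3.393 = 0.2192 and r_U = 1.19×3.393^0.5 = 2.192.
Overall selectivity = C_D/C_U = r_Dτ/(r_Uτ) = r_D/r_U = 0.1000.

0.1000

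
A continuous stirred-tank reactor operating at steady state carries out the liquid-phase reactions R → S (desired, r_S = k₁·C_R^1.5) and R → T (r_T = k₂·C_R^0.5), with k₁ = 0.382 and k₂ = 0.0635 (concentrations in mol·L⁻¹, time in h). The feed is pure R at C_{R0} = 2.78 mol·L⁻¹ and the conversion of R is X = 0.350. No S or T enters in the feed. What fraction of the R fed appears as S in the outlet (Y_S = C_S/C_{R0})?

Exit C_R = C_{R0}(1−X) = 2.78×0.650 = 1.807 mol·L⁻¹.
In a CSTR the entire volume is at exit conditions, so r_S = 0.382×1.807^1.5 = 0.9279 and r_T = 0.0635×1.807^0.5 = 0.08536.
Fraction of consumed R going to S: r_S/(r_S+r_T) = 0.9158.
C_S = 0.9158·C_{R0}·X = 0.9158×2.78×0.350 = 0.891 mol·L⁻¹; Y_S = C_S/C_{R0} = 0.321.

0.321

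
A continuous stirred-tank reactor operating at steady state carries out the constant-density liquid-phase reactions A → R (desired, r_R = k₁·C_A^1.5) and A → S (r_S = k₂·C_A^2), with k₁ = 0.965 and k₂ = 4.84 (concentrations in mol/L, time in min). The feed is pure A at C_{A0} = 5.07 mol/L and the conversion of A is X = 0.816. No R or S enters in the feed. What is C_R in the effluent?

0.708 mol/L

Exit C_A = C_{A0}(1−X) = 5.07×0.184 = 0.9329 mol/L.
In a CSTR the entire volume is at exit conditions, so r_R = 0.965×0.9329^1.5 = 0.8695 and r_S = 4.84×0.9329^2 = 4.212.
Fraction of consumed A going to R: r_R/(r_R+r_S) = 0.1711.
C_R = 0.1711·C_{A0}·X = 0.1711×5.07×0.816 = 0.708 mol/L.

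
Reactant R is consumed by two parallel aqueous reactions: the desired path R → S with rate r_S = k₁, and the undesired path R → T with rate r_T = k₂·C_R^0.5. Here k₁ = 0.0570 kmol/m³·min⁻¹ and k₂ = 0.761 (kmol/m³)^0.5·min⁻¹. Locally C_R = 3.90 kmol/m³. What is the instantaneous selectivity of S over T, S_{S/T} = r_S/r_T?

0.0379

S_{S/T} = r_S/r_T = (k₁)/(k₂·C_R^0.5) = (k₁/k₂)·C_R^-0.5.
= (0.0570) / (0.761×3.900^0.5) = 0.05700/1.503 = 0.0379.
The undesired path is higher order in R, so low C_R (CSTR or dilute feed) favours S.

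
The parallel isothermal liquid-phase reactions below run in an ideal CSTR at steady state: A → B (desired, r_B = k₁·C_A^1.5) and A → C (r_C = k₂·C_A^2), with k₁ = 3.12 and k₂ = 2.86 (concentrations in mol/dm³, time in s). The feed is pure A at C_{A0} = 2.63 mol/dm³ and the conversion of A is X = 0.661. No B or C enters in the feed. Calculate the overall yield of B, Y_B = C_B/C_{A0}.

0.354

Exit C_A = C_{A0}(1−X) = 2.63×0.339 = 0.8916 mol/dm³.
In a CSTR the entire volume is at exit conditions, so r_B = 3.12×0.8916^1.5 = 2.627 and r_C = 2.86×0.8916^2 = 2.273.
Fraction of consumed A going to B: r_B/(r_B+r_C) = 0.5360.
C_B = 0.5360·C_{A0}·X = 0.5360×2.63×0.661 = 0.932 mol/dm³; Y_B = C_B/C_{A0} = 0.354.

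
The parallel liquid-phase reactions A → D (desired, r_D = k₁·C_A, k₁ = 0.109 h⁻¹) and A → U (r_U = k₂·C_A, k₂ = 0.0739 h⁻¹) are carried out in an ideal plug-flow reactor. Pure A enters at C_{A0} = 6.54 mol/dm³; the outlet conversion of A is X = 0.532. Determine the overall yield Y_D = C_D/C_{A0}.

0.317

C_A = C_{A0}(1−X) = 3.061 mol/dm³.
Both paths are first order in A, so the instantaneous fraction to D is constant: dC_D/d(−C_A) = k₁/(k₁+k₂) = 0.5960.
C_D = 0.5960·(C_{A0}−C_A) = 0.5960×3.479 = 2.07 mol/dm³.
Y_D = C_D/C_{A0} = 2.073/6.54 = 0.317.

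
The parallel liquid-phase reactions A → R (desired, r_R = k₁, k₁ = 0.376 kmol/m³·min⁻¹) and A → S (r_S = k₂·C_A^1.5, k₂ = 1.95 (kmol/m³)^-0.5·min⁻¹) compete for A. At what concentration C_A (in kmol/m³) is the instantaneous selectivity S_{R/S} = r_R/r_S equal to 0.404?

S_{R/S} = (k₁/k₂)·C_A^-1.5 ⇒ C_A = (S·k₂/k₁)^(1/(-1.5)).
= (0.404×1.95/0.376)^(-0.6667) = (2.095)^(-0.6667) = 0.611 kmol/m³.

0.611 kmol/m³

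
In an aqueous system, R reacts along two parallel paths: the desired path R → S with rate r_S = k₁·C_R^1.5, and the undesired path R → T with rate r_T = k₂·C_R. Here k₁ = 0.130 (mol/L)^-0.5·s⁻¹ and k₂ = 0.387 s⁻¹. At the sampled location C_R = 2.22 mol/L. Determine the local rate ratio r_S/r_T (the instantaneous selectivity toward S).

S_{S/T} = r_S/r_T = (k₁·C_R^1.5)/(k₂·C_R) = (k₁/k₂)·C_R^0.5.
= (0.130×2.220^1.5) / (0.387×2.220) = 0.4300/0.8591 = 0.501.
Since the desired path is higher order in R, keeping C_R high (PFR or concentrated feed) favours S.

0.501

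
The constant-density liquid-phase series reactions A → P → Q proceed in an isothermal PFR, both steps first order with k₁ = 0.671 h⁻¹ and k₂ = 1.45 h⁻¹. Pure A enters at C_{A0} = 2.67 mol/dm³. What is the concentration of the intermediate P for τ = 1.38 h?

The intermediate concentration in a first-order A→B→C sequence is C_P = k₁C_{A0}(e^(−k₁τ) − e^(−k₂τ))/(k₂−k₁).
e^(−k₁τ) = e^(−0.671×1.38) = e^(−0.9260) = 0.3961; e^(−k₂τ) = e^(−2.001) = 0.1352.
C_P = 0.671×2.67/(1.45−0.671) × (0.3961−0.1352) = 2.300×0.2609 = 0.6001 mol/dm³.

0.600 mol/dm³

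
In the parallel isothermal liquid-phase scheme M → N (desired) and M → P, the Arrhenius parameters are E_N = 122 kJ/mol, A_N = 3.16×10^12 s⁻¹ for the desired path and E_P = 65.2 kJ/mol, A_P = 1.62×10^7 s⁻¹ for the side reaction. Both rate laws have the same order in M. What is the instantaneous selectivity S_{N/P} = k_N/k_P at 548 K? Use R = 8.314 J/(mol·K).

0.751

Since both paths have the same order in M, the concentration cancels and S_{N/P} = k_N/k_P = (A_N/A_P)·exp[(E_P−E_N)/(RT)].
(E_P−E_N)/(RT) = (65.2−122)×10³/(8.314×548) = -56800/4556 = -12.47.
k_N/k_P = (3.16×10^12/1.62×10^7)·exp(-12.47) = 1.951×10^5 × 3.852×10^-6 = 0.751.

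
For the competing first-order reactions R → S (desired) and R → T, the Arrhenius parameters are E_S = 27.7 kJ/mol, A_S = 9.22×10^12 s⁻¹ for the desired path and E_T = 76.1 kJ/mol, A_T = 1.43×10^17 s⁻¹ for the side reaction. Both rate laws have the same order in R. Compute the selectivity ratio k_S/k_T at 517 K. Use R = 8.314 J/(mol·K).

With equal orders, S_{S/T} = k_S/k_T = (A_S/A_T)·exp[(E_T−E_S)/(RT)].
(E_T−E_S)/(RT) = (76.1−27.7)×10³/(8.314×517) = 48400/4298 = 11.26.
k_S/k_T = (9.22×10^12/1.43×10^17)·exp(11.26) = 6.448×10^-5 × 77665 = 5.01.

5.01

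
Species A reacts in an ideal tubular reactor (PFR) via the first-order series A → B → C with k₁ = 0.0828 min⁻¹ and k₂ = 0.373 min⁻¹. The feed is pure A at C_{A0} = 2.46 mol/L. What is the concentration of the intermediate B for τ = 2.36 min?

0.286 mol/L

For first-order series with pure A initially, C_B(τ) = k₁C_{A0}/(k₂−k₁)·(e^(−k₁τ) − e^(−k₂τ)).
e^(−k₁τ) = e^(−0.0828×2.36) = e^(−0.1954) = 0.8225; e^(−k₂τ) = e^(−0.8803) = 0.4147.
C_B = 0.0828×2.46/(0.373−0.0828) × (0.8225−0.4147) = 0.7019×0.4078 = 0.2863 mol/L.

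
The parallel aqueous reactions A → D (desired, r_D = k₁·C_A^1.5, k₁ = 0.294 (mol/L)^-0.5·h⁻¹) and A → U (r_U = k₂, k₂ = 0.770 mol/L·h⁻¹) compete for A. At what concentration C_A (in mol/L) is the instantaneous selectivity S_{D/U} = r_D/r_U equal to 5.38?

5.83 mol/L

S_{D/U} = (k₁/k₂)·C_A^1.5 ⇒ C_A = (S·k₂/k₁)^(1/1.5).
= (5.38×0.770/0.294)^(0.6667) = (14.09)^(0.6667) = 5.83 mol/L.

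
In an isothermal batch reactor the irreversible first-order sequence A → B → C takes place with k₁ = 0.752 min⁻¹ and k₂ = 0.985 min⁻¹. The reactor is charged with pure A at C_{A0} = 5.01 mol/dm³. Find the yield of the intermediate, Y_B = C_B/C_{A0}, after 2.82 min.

0.186

The intermediate concentration in a first-order A→B→C sequence is C_B = k₁C_{A0}(e^(−k₁t) − e^(−k₂t))/(k₂−k₁).
e^(−k₁t) = e^(−0.752×2.82) = e^(−2.121) = 0.1200; e^(−k₂t) = e^(−2.778) = 0.06218.
C_B = 0.752×5.01/(0.985−0.752) × (0.1200−0.06218) = 16.17×0.05777 = 0.9342 mol/dm³.
Y_B = C_B/C_{A0} = 0.9342/5.01 = 0.186.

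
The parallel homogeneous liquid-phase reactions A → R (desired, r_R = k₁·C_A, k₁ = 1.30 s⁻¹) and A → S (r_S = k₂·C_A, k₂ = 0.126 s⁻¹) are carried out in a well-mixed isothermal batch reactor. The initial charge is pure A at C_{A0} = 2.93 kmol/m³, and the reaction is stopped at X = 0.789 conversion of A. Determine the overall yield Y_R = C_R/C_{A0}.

0.719

C_A = C_{A0}(1−X) = 0.6182 kmol/m³.
Both paths are first order in A, so the instantaneous fraction to R is constant: dC_R/d(−C_A) = k₁/(k₁+k₂) = 0.9116.
C_R = 0.9116·(C_{A0}−C_A) = 0.9116×2.312 = 2.11 kmol/m³.
Y_R = C_R/C_{A0} = 2.108/2.93 = 0.719.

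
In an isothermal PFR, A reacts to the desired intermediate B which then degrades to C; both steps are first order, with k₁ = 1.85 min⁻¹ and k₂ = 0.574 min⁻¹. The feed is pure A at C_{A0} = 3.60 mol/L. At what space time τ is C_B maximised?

Setting dC_B/dτ = 0 gives τ_opt = ln(k₂/k₁)/(k₂−k₁).
= ln(0.574/1.85)/(0.574−1.85) = ln(0.3103)/-1.276 = -1.170/-1.276 = 0.917 min.

0.917 min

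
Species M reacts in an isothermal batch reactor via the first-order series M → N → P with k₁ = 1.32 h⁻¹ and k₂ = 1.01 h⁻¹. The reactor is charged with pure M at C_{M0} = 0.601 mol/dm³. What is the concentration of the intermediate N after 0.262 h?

0.153 mol/dm³

For first-order series with pure M initially, C_N(t) = k₁C_{M0}/(k₂−k₁)·(e^(−k₁t) − e^(−k₂t)).
e^(−k₁t) = e^(−1.32×0.262) = e^(−0.3458) = 0.7076; e^(−k₂t) = e^(−0.2646) = 0.7675.
C_N = 1.32×0.601/(1.01−1.32) × (0.7076−0.7675) = (-2.559)×(-0.05987) = 0.1532 mol/dm³.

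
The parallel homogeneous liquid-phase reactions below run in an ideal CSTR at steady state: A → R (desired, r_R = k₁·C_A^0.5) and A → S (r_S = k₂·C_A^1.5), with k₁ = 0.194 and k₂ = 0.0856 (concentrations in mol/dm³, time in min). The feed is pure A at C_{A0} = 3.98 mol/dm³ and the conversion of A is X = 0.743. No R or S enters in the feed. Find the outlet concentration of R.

Exit C_A = C_{A0}(1−X) = 3.98×0.257 = 1.023 mol/dm³.
A CSTR operates uniformly at the exit composition, giving r_R = 0.1962 and r_S = 0.08855 (each k·C_A^n at C_A = 1.023).
Fraction of consumed A going to R: r_R/(r_R+r_S) = 0.6890.
C_R = 0.6890·C_{A0}·X = 0.6890×3.98×0.743 = 2.04 mol/dm³.

2.04 mol/dm³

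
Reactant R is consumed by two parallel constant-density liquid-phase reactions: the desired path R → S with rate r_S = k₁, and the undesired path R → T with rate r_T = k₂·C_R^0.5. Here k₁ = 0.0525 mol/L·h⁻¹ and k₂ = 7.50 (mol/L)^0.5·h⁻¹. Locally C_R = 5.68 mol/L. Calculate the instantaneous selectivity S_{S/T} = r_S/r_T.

0.00294

S_{S/T} = r_S/r_T = (k₁)/(k₂·C_R^0.5) = (k₁/k₂)·C_R^-0.5.
= (0.0525) / (7.50×5.680^0.5) = 0.05250/17.87 = 0.00294.
The undesired path is higher order in R, so low C_R (CSTR or dilute feed) favours S.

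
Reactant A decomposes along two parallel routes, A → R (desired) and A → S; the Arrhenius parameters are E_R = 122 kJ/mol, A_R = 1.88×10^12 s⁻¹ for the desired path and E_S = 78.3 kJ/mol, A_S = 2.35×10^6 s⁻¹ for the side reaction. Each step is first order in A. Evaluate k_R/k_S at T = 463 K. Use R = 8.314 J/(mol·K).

With equal orders, S_{R/S} = k_R/k_S = (A_R/A_S)·exp[(E_S−E_R)/(RT)].
(E_S−E_R)/(RT) = (78.3−122)×10³/(8.314×463) = -43700/3849 = -11.35.
k_R/k_S = (1.88×10^12/2.35×10^6)·exp(-11.35) = 8.000×10^5 × 1.174×10^-5 = 9.39.

9.39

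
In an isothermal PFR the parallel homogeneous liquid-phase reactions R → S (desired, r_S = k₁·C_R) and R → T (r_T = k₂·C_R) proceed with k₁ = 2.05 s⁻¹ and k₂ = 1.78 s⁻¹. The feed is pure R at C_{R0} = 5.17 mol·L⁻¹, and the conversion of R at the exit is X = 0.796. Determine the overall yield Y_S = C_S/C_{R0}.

C_R = C_{R0}(1−X) = 1.055 mol·L⁻¹.
Both paths are first order in R, so the instantaneous fraction to S is constant: dC_S/d(−C_R) = k₁/(k₁+k₂) = 0.5352.
C_S = 0.5352·(C_{R0}−C_R) = 0.5352×4.115 = 2.20 mol·L⁻¹.
Y_S = C_S/C_{R0} = 2.203/5.17 = 0.426.

0.426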